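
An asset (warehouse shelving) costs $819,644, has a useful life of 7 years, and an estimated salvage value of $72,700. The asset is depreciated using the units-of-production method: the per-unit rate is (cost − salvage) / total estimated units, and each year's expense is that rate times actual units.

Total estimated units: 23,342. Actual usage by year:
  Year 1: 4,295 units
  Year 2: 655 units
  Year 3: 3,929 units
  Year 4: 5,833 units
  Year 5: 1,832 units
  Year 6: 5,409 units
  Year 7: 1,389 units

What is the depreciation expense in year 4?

$186,656

Depreciable base = $819,644 − $72,700 = $746,944.
Rate = $746,944 / 23,342 units = $32 per unit.
Year 1: 4,295 × $32 = $137,440. Book value $682,204.
Year 2: 655 × $32 = $20,960. Book value $661,244.
Year 3: 3,929 × $32 = $125,728. Book value $535,516.
Year 4: 5,833 × $32 = $186,656. Book value $348,860.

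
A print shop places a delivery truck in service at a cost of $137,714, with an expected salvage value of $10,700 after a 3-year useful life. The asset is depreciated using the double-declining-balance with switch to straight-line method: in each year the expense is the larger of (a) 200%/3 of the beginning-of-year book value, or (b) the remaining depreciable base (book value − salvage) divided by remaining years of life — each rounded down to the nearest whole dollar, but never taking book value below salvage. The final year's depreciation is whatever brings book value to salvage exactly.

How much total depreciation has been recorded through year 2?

Depreciable base = $137,714 − $10,700 = $127,014.
Year 1: DB = ⌊$137,714 × 200%/3⌋ = $91,809; SL = ⌊$127,014/3⌋ = $42,338 → take DB $91,809. Book value $45,905.
Year 2: DB = ⌊$45,905 × 200%/3⌋ = $30,603; SL = ⌊$35,205/2⌋ = $17,602 → take DB $30,603. Book value $15,302.
Accumulated through year 2 = $137,714 − $15,302 = $122,412.

$122,412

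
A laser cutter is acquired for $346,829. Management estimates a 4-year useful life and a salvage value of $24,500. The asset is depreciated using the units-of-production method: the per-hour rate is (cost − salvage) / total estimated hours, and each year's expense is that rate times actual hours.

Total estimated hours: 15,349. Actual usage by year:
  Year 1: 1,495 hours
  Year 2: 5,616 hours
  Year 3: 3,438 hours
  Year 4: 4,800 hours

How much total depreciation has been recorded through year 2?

Depreciable base = $346,829 − $24,500 = $322,329.
Rate = $322,329 / 15,349 hours = $21 per hour.
Year 1: 1,495 × $21 = $31,395. Book value $315,434.
Year 2: 5,616 × $21 = $117,936. Book value $197,498.
Accumulated through year 2 = $346,829 − $197,498 = $149,331.

$149,331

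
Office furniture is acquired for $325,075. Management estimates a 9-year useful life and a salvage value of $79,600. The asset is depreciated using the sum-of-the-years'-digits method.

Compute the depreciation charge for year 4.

Depreciable base = $325,075 − $79,600 = $245,475.
Sum of the years' digits = 9+8+7+6+5+4+3+2+1 = 45.
Year 1: $245,475 × 9/45 = $49,095. Book value $275,980.
Year 2: $245,475 × 8/45 = $43,640. Book value $232,340.
Year 3: $245,475 × 7/45 = $38,185. Book value $194,155.
Year 4: $245,475 × 6/45 = $32,730. Book value $161,425.

$32,730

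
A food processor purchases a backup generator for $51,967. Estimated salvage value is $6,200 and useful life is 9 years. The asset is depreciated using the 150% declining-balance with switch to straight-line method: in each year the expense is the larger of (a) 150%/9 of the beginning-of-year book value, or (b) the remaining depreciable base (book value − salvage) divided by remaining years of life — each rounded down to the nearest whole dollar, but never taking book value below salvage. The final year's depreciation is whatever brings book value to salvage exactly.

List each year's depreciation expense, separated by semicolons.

Depreciable base = $51,967 − $6,200 = $45,767.
Year 1: DB = ⌊$51,967 × 150%/9⌋ = $8,661; SL = ⌊$45,767/9⌋ = $5,085 → take DB $8,661. Book value $43,306.
Year 2: DB = ⌊$43,306 × 150%/9⌋ = $7,217; SL = ⌊$37,106/8⌋ = $4,638 → take DB $7,217. Book value $36,089.
Year 3: DB = ⌊$36,089 × 150%/9⌋ = $6,014; SL = ⌊$29,889/7⌋ = $4,269 → take DB $6,014. Book value $30,075.
Year 4: DB = ⌊$30,075 × 150%/9⌋ = $5,012; SL = ⌊$23,875/6⌋ = $3,979 → take DB $5,012. Book value $25,063.
Year 5: DB = ⌊$25,063 × 150%/9⌋ = $4,177; SL = ⌊$18,863/5⌋ = $3,772 → take DB $4,177. Book value $20,886.
Year 6: DB = ⌊$20,886 × 150%/9⌋ = $3,481; SL = ⌊$14,686/4⌋ = $3,671 → take SL $3,671. Book value $17,215.
Year 7: DB = ⌊$17,215 × 150%/9⌋ = $2,869; SL = ⌊$11,015/3⌋ = $3,671 → take SL $3,671. Book value $13,544.
Year 8: DB = ⌊$13,544 × 150%/9⌋ = $2,257; SL = ⌊$7,344/2⌋ = $3,672 → take SL $3,672. Book value $9,872.
Year 9 (final): $9,872 − $6,200 = $3,672. Book value $6,200.

$8,661; $7,217; $6,014; $5,012; $4,177; $3,671; $3,671; $3,672; $3,672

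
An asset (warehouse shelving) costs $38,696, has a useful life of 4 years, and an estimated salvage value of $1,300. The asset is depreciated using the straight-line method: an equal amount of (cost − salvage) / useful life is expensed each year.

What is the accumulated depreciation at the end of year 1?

Depreciable base = $38,696 − $1,300 = $37,396.
Annual expense = $37,396 / 4 = $9,349.
End of year 1: book value $29,347.
Accumulated through year 1 = $38,696 − $29,347 = $9,349.

$9,349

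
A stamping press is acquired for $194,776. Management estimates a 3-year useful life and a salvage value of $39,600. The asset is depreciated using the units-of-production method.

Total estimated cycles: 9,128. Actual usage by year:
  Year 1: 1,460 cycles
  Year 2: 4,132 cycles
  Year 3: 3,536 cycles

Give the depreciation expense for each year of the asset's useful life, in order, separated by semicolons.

Depreciable base = $194,776 − $39,600 = $155,176.
Rate = $155,176 / 9,128 cycles = $17 per cycle.
Year 1: 1,460 × $17 = $24,820. Book value $169,956.
Year 2: 4,132 × $17 = $70,244. Book value $99,712.
Year 3: 3,536 × $17 = $60,112. Book value $39,600.

$24,820; $70,244; $60,112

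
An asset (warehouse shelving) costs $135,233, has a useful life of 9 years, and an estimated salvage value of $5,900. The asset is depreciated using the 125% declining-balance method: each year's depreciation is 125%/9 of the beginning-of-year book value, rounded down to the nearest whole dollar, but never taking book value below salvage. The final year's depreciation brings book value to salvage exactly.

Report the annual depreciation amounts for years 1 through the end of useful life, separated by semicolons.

Depreciable base = $135,233 − $5,900 = $129,333.
Year 1: ⌊$135,233 × 125%/9⌋ = $18,782. Book value $116,451.
Year 2: ⌊$116,451 × 125%/9⌋ = $16,173. Book value $100,278.
Year 3: ⌊$100,278 × 125%/9⌋ = $13,927. Book value $86,351.
Year 4: ⌊$86,351 × 125%/9⌋ = $11,993. Book value $74,358.
Year 5: ⌊$74,358 × 125%/9⌋ = $10,327. Book value $64,031.
Year 6: ⌊$64,031 × 125%/9⌋ = $8,893. Book value $55,138.
Year 7: ⌊$55,138 × 125%/9⌋ = $7,658. Book value $47,480.
Year 8: ⌊$47,480 × 125%/9⌋ = $6,594. Book value $40,886.
Year 9 (final): $40,886 − $5,900 = $34,986. Book value $5,900.

$18,782; $16,173; $13,927; $11,993; $10,327; $8,893; $7,658; $6,594; $34,986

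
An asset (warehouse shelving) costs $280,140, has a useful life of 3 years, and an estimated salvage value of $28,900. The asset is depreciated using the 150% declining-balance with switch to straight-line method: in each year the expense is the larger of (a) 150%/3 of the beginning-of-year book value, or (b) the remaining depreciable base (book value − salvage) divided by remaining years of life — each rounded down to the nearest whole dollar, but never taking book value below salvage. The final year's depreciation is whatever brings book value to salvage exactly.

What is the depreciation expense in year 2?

$70,035

Depreciable base = $280,140 − $28,900 = $251,240.
Year 1: DB = ⌊$280,140 × 150%/3⌋ = $140,070; SL = ⌊$251,240/3⌋ = $83,746 → take DB $140,070. Book value $140,070.
Year 2: DB = ⌊$140,070 × 150%/3⌋ = $70,035; SL = ⌊$111,170/2⌋ = $55,585 → take DB $70,035. Book value $70,035.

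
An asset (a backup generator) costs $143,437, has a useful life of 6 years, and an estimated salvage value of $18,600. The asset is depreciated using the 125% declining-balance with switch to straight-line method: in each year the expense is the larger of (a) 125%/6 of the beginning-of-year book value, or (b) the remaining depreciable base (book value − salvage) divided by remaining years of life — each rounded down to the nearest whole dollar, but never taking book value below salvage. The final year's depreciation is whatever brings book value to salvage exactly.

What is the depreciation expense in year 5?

Depreciable base = $143,437 − $18,600 = $124,837.
Year 1: DB = ⌊$143,437 × 125%/6⌋ = $29,882; SL = ⌊$124,837/6⌋ = $20,806 → take DB $29,882. Book value $113,555.
Year 2: DB = ⌊$113,555 × 125%/6⌋ = $23,657; SL = ⌊$94,955/5⌋ = $18,991 → take DB $23,657. Book value $89,898.
Year 3: DB = ⌊$89,898 × 125%/6⌋ = $18,728; SL = ⌊$71,298/4⌋ = $17,824 → take DB $18,728. Book value $71,170.
Year 4: DB = ⌊$71,170 × 125%/6⌋ = $14,827; SL = ⌊$52,570/3⌋ = $17,523 → take SL $17,523. Book value $53,647.
Year 5: DB = ⌊$53,647 × 125%/6⌋ = $11,176; SL = ⌊$35,047/2⌋ = $17,523 → take SL $17,523. Book value $36,124.

$17,523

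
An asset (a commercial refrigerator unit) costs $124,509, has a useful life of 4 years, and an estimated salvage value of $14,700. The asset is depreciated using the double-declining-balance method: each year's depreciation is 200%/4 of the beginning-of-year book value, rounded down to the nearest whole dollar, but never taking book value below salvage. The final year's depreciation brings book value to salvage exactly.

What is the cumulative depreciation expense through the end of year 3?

$108,945

Depreciable base = $124,509 − $14,700 = $109,809.
Year 1: ⌊$124,509 × 200%/4⌋ = $62,254. Book value $62,255.
Year 2: ⌊$62,255 × 200%/4⌋ = $31,127. Book value $31,128.
Year 3: ⌊$31,128 × 200%/4⌋ = $15,564. Book value $15,564.
Accumulated through year 3 = $124,509 − $15,564 = $108,945.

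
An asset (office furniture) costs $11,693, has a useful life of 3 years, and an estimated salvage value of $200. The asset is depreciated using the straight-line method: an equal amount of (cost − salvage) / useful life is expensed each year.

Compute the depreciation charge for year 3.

$3,831

Depreciable base = $11,693 − $200 = $11,493.
Annual expense = $11,493 / 3 = $3,831.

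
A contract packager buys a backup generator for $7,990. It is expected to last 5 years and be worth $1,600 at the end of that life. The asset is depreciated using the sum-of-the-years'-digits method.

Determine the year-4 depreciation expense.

$852

Depreciable base = $7,990 − $1,600 = $6,390.
Sum of the years' digits = 5+4+3+2+1 = 15.
Year 1: $6,390 × 5/15 = $2,130. Book value $5,860.
Year 2: $6,390 × 4/15 = $1,704. Book value $4,156.
Year 3: $6,390 × 3/15 = $1,278. Book value $2,878.
Year 4: $6,390 × 2/15 = $852. Book value $2,026.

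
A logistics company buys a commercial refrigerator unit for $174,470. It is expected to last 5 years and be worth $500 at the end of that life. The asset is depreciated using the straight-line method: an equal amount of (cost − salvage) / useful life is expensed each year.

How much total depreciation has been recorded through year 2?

Depreciable base = $174,470 − $500 = $173,970.
Annual expense = $173,970 / 5 = $34,794.
End of year 1: book value $139,676.
End of year 2: book value $104,882.
Accumulated through year 2 = $174,470 − $104,882 = $69,588.

$69,588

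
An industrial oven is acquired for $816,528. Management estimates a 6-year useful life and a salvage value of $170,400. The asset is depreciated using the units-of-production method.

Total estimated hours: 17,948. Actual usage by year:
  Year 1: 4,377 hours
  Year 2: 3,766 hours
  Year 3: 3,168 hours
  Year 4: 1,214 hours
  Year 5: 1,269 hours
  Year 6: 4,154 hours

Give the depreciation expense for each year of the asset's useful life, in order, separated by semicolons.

Depreciable base = $816,528 − $170,400 = $646,128.
Rate = $646,128 / 17,948 hours = $36 per hour.
Year 1: 4,377 × $36 = $157,572. Book value $658,956.
Year 2: 3,766 × $36 = $135,576. Book value $523,380.
Year 3: 3,168 × $36 = $114,048. Book value $409,332.
Year 4: 1,214 × $36 = $43,704. Book value $365,628.
Year 5: 1,269 × $36 = $45,684. Book value $319,944.
Year 6: 4,154 × $36 = $149,544. Book value $170,400.

$157,572; $135,576; $114,048; $43,704; $45,684; $149,544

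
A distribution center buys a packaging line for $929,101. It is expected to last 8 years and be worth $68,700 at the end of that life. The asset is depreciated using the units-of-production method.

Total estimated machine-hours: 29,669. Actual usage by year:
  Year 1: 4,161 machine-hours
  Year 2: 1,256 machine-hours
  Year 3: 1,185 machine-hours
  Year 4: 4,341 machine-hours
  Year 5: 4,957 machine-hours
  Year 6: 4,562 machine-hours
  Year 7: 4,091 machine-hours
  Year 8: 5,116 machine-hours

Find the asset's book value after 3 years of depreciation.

Depreciable base = $929,101 − $68,700 = $860,401.
Rate = $860,401 / 29,669 machine-hours = $29 per machine-hour.
Year 1: 4,161 × $29 = $120,669. Book value $808,432.
Year 2: 1,256 × $29 = $36,424. Book value $772,008.
Year 3: 1,185 × $29 = $34,365. Book value $737,643.

$737,643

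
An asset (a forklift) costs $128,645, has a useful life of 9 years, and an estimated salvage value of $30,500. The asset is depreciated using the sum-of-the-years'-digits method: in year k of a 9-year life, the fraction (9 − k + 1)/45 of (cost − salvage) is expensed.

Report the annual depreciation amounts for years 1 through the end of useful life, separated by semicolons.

$19,629; $17,448; $15,267; $13,086; $10,905; $8,724; $6,543; $4,362; $2,181

Depreciable base = $128,645 − $30,500 = $98,145.
Sum of the years' digits = 9+8+7+6+5+4+3+2+1 = 45.
Year 1: $98,145 × 9/45 = $19,629. Book value $109,016.
Year 2: $98,145 × 8/45 = $17,448. Book value $91,568.
Year 3: $98,145 × 7/45 = $15,267. Book value $76,301.
Year 4: $98,145 × 6/45 = $13,086. Book value $63,215.
Year 5: $98,145 × 5/45 = $10,905. Book value $52,310.
Year 6: $98,145 × 4/45 = $8,724. Book value $43,586.
Year 7: $98,145 × 3/45 = $6,543. Book value $37,043.
Year 8: $98,145 × 2/45 = $4,362. Book value $32,681.
Year 9: $98,145 × 1/45 = $2,181. Book value $30,500.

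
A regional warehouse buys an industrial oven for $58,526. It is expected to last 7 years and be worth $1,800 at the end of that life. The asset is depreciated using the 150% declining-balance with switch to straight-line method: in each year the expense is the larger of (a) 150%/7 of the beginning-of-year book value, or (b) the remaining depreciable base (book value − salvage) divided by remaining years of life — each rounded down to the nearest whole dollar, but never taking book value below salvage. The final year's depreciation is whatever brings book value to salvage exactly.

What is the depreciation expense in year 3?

$7,742

Depreciable base = $58,526 − $1,800 = $56,726.
Year 1: DB = ⌊$58,526 × 150%/7⌋ = $12,541; SL = ⌊$56,726/7⌋ = $8,103 → take DB $12,541. Book value $45,985.
Year 2: DB = ⌊$45,985 × 150%/7⌋ = $9,853; SL = ⌊$44,185/6⌋ = $7,364 → take DB $9,853. Book value $36,132.
Year 3: DB = ⌊$36,132 × 150%/7⌋ = $7,742; SL = ⌊$34,332/5⌋ = $6,866 → take DB $7,742. Book value $28,390.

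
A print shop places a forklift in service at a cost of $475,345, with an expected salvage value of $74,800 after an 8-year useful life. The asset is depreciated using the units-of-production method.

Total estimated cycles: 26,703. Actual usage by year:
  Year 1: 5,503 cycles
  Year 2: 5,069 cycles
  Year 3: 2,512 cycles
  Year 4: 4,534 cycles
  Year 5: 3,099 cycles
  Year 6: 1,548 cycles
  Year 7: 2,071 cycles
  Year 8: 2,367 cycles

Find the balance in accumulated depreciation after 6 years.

Depreciable base = $475,345 − $74,800 = $400,545.
Rate = $400,545 / 26,703 cycles = $15 per cycle.
Year 1: 5,503 × $15 = $82,545. Book value $392,800.
Year 2: 5,069 × $15 = $76,035. Book value $316,765.
Year 3: 2,512 × $15 = $37,680. Book value $279,085.
Year 4: 4,534 × $15 = $68,010. Book value $211,075.
Year 5: 3,099 × $15 = $46,485. Book value $164,590.
Year 6: 1,548 × $15 = $23,220. Book value $141,370.
Accumulated through year 6 = $475,345 − $141,370 = $333,975.

$333,975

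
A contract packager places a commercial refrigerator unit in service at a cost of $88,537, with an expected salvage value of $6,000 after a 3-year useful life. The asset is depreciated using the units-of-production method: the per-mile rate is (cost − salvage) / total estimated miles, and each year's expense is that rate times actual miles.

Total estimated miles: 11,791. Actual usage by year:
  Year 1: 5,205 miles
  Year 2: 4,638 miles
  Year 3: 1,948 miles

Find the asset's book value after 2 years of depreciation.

$19,636

Depreciable base = $88,537 − $6,000 = $82,537.
Rate = $82,537 / 11,791 miles = $7 per mile.
Year 1: 5,205 × $7 = $36,435. Book value $52,102.
Year 2: 4,638 × $7 = $32,466. Book value $19,636.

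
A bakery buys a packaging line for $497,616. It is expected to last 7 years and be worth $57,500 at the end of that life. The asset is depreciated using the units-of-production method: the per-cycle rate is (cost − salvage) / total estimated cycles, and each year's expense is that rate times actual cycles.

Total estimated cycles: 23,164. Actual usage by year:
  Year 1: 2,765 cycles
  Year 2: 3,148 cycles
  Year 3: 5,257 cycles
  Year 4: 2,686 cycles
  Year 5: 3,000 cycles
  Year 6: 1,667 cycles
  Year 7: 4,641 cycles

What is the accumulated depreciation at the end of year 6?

Depreciable base = $497,616 − $57,500 = $440,116.
Rate = $440,116 / 23,164 cycles = $19 per cycle.
Year 1: 2,765 × $19 = $52,535. Book value $445,081.
Year 2: 3,148 × $19 = $59,812. Book value $385,269.
Year 3: 5,257 × $19 = $99,883. Book value $285,386.
Year 4: 2,686 × $19 = $51,034. Book value $234,352.
Year 5: 3,000 × $19 = $57,000. Book value $177,352.
Year 6: 1,667 × $19 = $31,673. Book value $145,679.
Accumulated through year 6 = $497,616 − $145,679 = $351,937.

$351,937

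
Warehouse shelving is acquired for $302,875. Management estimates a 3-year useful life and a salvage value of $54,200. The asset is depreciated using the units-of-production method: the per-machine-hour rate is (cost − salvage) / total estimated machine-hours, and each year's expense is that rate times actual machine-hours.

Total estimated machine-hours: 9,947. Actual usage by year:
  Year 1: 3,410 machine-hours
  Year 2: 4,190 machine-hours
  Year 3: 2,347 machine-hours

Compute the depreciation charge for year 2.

Depreciable base = $302,875 − $54,200 = $248,675.
Rate = $248,675 / 9,947 machine-hours = $25 per machine-hour.
Year 1: 3,410 × $25 = $85,250. Book value $217,625.
Year 2: 4,190 × $25 = $104,750. Book value $112,875.

$104,750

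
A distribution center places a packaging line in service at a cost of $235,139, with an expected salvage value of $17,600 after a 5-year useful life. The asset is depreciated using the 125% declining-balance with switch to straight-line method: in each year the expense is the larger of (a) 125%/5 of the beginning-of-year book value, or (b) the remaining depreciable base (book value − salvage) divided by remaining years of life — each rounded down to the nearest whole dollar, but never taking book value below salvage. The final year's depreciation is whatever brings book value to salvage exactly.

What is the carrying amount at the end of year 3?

$94,045

Depreciable base = $235,139 − $17,600 = $217,539.
Year 1: DB = ⌊$235,139 × 125%/5⌋ = $58,784; SL = ⌊$217,539/5⌋ = $43,507 → take DB $58,784. Book value $176,355.
Year 2: DB = ⌊$176,355 × 125%/5⌋ = $44,088; SL = ⌊$158,755/4⌋ = $39,688 → take DB $44,088. Book value $132,267.
Year 3: DB = ⌊$132,267 × 125%/5⌋ = $33,066; SL = ⌊$114,667/3⌋ = $38,222 → take SL $38,222. Book value $94,045.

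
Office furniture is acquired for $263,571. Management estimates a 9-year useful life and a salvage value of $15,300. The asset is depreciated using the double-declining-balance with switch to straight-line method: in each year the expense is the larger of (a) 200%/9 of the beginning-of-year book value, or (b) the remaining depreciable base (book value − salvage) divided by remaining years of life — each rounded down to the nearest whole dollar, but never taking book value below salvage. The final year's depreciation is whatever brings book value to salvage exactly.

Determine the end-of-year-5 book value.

Depreciable base = $263,571 − $15,300 = $248,271.
Year 1: DB = ⌊$263,571 × 200%/9⌋ = $58,571; SL = ⌊$248,271/9⌋ = $27,585 → take DB $58,571. Book value $205,000.
Year 2: DB = ⌊$205,000 × 200%/9⌋ = $45,555; SL = ⌊$189,700/8⌋ = $23,712 → take DB $45,555. Book value $159,445.
Year 3: DB = ⌊$159,445 × 200%/9⌋ = $35,432; SL = ⌊$144,145/7⌋ = $20,592 → take DB $35,432. Book value $124,013.
Year 4: DB = ⌊$124,013 × 200%/9⌋ = $27,558; SL = ⌊$108,713/6⌋ = $18,118 → take DB $27,558. Book value $96,455.
Year 5: DB = ⌊$96,455 × 200%/9⌋ = $21,434; SL = ⌊$81,155/5⌋ = $16,231 → take DB $21,434. Book value $75,021.

$75,021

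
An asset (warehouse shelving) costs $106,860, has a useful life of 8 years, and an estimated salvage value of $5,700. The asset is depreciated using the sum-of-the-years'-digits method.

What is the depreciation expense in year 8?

$2,810

Depreciable base = $106,860 − $5,700 = $101,160.
Sum of the years' digits = 8+7+6+5+4+3+2+1 = 36.
Year 1: $101,160 × 8/36 = $22,480. Book value $84,380.
Year 2: $101,160 × 7/36 = $19,670. Book value $64,710.
Year 3: $101,160 × 6/36 = $16,860. Book value $47,850.
Year 4: $101,160 × 5/36 = $14,050. Book value $33,800.
Year 5: $101,160 × 4/36 = $11,240. Book value $22,560.
Year 6: $101,160 × 3/36 = $8,430. Book value $14,130.
Year 7: $101,160 × 2/36 = $5,620. Book value $8,510.
Year 8: $101,160 × 1/36 = $2,810. Book value $5,700.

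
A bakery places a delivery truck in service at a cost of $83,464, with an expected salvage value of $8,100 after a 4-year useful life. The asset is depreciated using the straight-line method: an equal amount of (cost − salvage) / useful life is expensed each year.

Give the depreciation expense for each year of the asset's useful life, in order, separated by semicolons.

Depreciable base = $83,464 − $8,100 = $75,364.
Annual expense = $75,364 / 4 = $18,841.
End of year 1: book value $64,623.
End of year 2: book value $45,782.
End of year 3: book value $26,941.
End of year 4: book value $8,100.

$18,841; $18,841; $18,841; $18,841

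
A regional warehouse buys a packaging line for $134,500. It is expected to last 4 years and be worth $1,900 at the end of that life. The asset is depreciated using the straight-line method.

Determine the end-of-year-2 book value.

Depreciable base = $134,500 − $1,900 = $132,600.
Annual expense = $132,600 / 4 = $33,150.
End of year 1: book value $101,350.
End of year 2: book value $68,200.

$68,200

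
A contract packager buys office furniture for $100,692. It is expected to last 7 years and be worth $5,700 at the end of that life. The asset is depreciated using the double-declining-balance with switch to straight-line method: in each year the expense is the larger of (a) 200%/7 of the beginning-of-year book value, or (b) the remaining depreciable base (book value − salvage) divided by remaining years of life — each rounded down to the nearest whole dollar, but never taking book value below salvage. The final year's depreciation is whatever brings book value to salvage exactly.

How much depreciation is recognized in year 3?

Depreciable base = $100,692 − $5,700 = $94,992.
Year 1: DB = ⌊$100,692 × 200%/7⌋ = $28,769; SL = ⌊$94,992/7⌋ = $13,570 → take DB $28,769. Book value $71,923.
Year 2: DB = ⌊$71,923 × 200%/7⌋ = $20,549; SL = ⌊$66,223/6⌋ = $11,037 → take DB $20,549. Book value $51,374.
Year 3: DB = ⌊$51,374 × 200%/7⌋ = $14,678; SL = ⌊$45,674/5⌋ = $9,134 → take DB $14,678. Book value $36,696.

$14,678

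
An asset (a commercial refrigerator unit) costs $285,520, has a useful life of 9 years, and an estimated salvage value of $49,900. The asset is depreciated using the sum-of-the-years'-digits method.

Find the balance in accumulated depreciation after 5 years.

Depreciable base = $285,520 − $49,900 = $235,620.
Sum of the years' digits = 9+8+7+6+5+4+3+2+1 = 45.
Year 1: $235,620 × 9/45 = $47,124. Book value $238,396.
Year 2: $235,620 × 8/45 = $41,888. Book value $196,508.
Year 3: $235,620 × 7/45 = $36,652. Book value $159,856.
Year 4: $235,620 × 6/45 = $31,416. Book value $128,440.
Year 5: $235,620 × 5/45 = $26,180. Book value $102,260.
Accumulated through year 5 = $285,520 − $102,260 = $183,260.

$183,260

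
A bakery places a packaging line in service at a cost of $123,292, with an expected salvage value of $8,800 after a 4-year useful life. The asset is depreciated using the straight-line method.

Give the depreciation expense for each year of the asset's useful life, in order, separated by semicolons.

$28,623; $28,623; $28,623; $28,623

Depreciable base = $123,292 − $8,800 = $114,492.
Annual expense = $114,492 / 4 = $28,623.
End of year 1: book value $94,669.
End of year 2: book value $66,046.
End of year 3: book value $37,423.
End of year 4: book value $8,800.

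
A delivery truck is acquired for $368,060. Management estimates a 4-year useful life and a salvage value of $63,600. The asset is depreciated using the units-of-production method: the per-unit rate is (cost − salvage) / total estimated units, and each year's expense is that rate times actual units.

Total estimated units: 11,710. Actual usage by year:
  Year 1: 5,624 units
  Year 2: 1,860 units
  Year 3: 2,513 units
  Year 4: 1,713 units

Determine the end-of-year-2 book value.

Depreciable base = $368,060 − $63,600 = $304,460.
Rate = $304,460 / 11,710 units = $26 per unit.
Year 1: 5,624 × $26 = $146,224. Book value $221,836.
Year 2: 1,860 × $26 = $48,360. Book value $173,476.

$173,476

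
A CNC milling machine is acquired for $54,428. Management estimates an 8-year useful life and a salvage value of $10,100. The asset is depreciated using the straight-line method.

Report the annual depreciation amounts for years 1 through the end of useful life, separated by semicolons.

$5,541; $5,541; $5,541; $5,541; $5,541; $5,541; $5,541; $5,541

Depreciable base = $54,428 − $10,100 = $44,328.
Annual expense = $44,328 / 8 = $5,541.
End of year 1: book value $48,887.
End of year 2: book value $43,346.
End of year 3: book value $37,805.
End of year 4: book value $32,264.
End of year 5: book value $26,723.
End of year 6: book value $21,182.
End of year 7: book value $15,641.
End of year 8: book value $10,100.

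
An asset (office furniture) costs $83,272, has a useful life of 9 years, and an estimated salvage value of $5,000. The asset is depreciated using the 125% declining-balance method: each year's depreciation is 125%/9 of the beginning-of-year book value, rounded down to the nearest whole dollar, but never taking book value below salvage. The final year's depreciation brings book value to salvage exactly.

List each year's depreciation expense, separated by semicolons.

Depreciable base = $83,272 − $5,000 = $78,272.
Year 1: ⌊$83,272 × 125%/9⌋ = $11,565. Book value $71,707.
Year 2: ⌊$71,707 × 125%/9⌋ = $9,959. Book value $61,748.
Year 3: ⌊$61,748 × 125%/9⌋ = $8,576. Book value $53,172.
Year 4: ⌊$53,172 × 125%/9⌋ = $7,385. Book value $45,787.
Year 5: ⌊$45,787 × 125%/9⌋ = $6,359. Book value $39,428.
Year 6: ⌊$39,428 × 125%/9⌋ = $5,476. Book value $33,952.
Year 7: ⌊$33,952 × 125%/9⌋ = $4,715. Book value $29,237.
Year 8: ⌊$29,237 × 125%/9⌋ = $4,060. Book value $25,177.
Year 9 (final): $25,177 − $5,000 = $20,177. Book value $5,000.

$11,565; $9,959; $8,576; $7,385; $6,359; $5,476; $4,715; $4,060; $20,177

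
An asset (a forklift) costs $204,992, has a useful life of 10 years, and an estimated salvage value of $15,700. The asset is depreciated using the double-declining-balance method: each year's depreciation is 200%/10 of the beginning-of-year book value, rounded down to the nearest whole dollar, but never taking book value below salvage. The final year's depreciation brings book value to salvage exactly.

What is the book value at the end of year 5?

Depreciable base = $204,992 − $15,700 = $189,292.
Year 1: ⌊$204,992 × 200%/10⌋ = $40,998. Book value $163,994.
Year 2: ⌊$163,994 × 200%/10⌋ = $32,798. Book value $131,196.
Year 3: ⌊$131,196 × 200%/10⌋ = $26,239. Book value $104,957.
Year 4: ⌊$104,957 × 200%/10⌋ = $20,991. Book value $83,966.
Year 5: ⌊$83,966 × 200%/10⌋ = $16,793. Book value $67,173.

$67,173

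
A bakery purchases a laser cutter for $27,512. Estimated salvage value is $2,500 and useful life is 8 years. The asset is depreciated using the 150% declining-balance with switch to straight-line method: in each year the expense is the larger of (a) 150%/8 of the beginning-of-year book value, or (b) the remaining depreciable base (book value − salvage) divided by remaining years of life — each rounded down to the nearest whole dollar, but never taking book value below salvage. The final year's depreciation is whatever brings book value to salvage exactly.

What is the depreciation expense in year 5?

$2,372

Depreciable base = $27,512 − $2,500 = $25,012.
Year 1: DB = ⌊$27,512 × 150%/8⌋ = $5,158; SL = ⌊$25,012/8⌋ = $3,126 → take DB $5,158. Book value $22,354.
Year 2: DB = ⌊$22,354 × 150%/8⌋ = $4,191; SL = ⌊$19,854/7⌋ = $2,836 → take DB $4,191. Book value $18,163.
Year 3: DB = ⌊$18,163 × 150%/8⌋ = $3,405; SL = ⌊$15,663/6⌋ = $2,610 → take DB $3,405. Book value $14,758.
Year 4: DB = ⌊$14,758 × 150%/8⌋ = $2,767; SL = ⌊$12,258/5⌋ = $2,451 → take DB $2,767. Book value $11,991.
Year 5: DB = ⌊$11,991 × 150%/8⌋ = $2,248; SL = ⌊$9,491/4⌋ = $2,372 → take SL $2,372. Book value $9,619.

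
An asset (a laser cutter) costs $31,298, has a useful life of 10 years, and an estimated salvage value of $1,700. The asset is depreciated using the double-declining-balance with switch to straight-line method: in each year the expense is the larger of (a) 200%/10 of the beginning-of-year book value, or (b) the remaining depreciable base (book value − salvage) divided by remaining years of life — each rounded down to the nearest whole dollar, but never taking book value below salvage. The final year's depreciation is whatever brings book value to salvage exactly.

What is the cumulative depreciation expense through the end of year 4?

$18,477

Depreciable base = $31,298 − $1,700 = $29,598.
Year 1: DB = ⌊$31,298 × 200%/10⌋ = $6,259; SL = ⌊$29,598/10⌋ = $2,959 → take DB $6,259. Book value $25,039.
Year 2: DB = ⌊$25,039 × 200%/10⌋ = $5,007; SL = ⌊$23,339/9⌋ = $2,593 → take DB $5,007. Book value $20,032.
Year 3: DB = ⌊$20,032 × 200%/10⌋ = $4,006; SL = ⌊$18,332/8⌋ = $2,291 → take DB $4,006. Book value $16,026.
Year 4: DB = ⌊$16,026 × 200%/10⌋ = $3,205; SL = ⌊$14,326/7⌋ = $2,046 → take DB $3,205. Book value $12,821.
Accumulated through year 4 = $31,298 − $12,821 = $18,477.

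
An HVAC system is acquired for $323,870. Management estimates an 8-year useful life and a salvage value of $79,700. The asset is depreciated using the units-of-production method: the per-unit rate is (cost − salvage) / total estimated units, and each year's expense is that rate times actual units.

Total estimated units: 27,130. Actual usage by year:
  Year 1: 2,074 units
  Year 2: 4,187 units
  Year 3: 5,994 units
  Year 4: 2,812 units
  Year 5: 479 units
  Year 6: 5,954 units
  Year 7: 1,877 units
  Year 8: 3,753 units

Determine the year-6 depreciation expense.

Depreciable base = $323,870 − $79,700 = $244,170.
Rate = $244,170 / 27,130 units = $9 per unit.
Year 1: 2,074 × $9 = $18,666. Book value $305,204.
Year 2: 4,187 × $9 = $37,683. Book value $267,521.
Year 3: 5,994 × $9 = $53,946. Book value $213,575.
Year 4: 2,812 × $9 = $25,308. Book value $188,267.
Year 5: 479 × $9 = $4,311. Book value $183,956.
Year 6: 5,954 × $9 = $53,586. Book value $130,370.

$53,586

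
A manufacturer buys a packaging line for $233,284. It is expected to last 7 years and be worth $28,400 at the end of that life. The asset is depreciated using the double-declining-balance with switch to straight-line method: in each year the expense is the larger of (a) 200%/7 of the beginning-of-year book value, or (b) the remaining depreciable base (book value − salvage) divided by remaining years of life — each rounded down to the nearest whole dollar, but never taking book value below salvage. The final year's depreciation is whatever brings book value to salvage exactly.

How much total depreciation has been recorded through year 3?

Depreciable base = $233,284 − $28,400 = $204,884.
Year 1: DB = ⌊$233,284 × 200%/7⌋ = $66,652; SL = ⌊$204,884/7⌋ = $29,269 → take DB $66,652. Book value $166,632.
Year 2: DB = ⌊$166,632 × 200%/7⌋ = $47,609; SL = ⌊$138,232/6⌋ = $23,038 → take DB $47,609. Book value $119,023.
Year 3: DB = ⌊$119,023 × 200%/7⌋ = $34,006; SL = ⌊$90,623/5⌋ = $18,124 → take DB $34,006. Book value $85,017.
Accumulated through year 3 = $233,284 − $85,017 = $148,267.

$148,267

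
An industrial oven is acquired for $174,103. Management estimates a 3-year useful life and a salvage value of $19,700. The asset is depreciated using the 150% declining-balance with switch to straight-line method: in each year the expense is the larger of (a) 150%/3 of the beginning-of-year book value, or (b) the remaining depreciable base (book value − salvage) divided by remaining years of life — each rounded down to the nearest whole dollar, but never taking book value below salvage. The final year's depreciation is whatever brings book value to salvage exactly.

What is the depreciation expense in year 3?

Depreciable base = $174,103 − $19,700 = $154,403.
Year 1: DB = ⌊$174,103 × 150%/3⌋ = $87,051; SL = ⌊$154,403/3⌋ = $51,467 → take DB $87,051. Book value $87,052.
Year 2: DB = ⌊$87,052 × 150%/3⌋ = $43,526; SL = ⌊$67,352/2⌋ = $33,676 → take DB $43,526. Book value $43,526.
Year 3 (final): $43,526 − $19,700 = $23,826. Book value $19,700.

$23,826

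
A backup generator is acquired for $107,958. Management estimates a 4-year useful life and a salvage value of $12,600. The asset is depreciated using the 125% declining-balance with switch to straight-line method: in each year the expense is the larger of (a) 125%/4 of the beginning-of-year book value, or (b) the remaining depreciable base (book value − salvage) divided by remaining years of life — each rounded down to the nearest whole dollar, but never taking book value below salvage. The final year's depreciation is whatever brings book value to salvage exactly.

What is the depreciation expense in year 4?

Depreciable base = $107,958 − $12,600 = $95,358.
Year 1: DB = ⌊$107,958 × 125%/4⌋ = $33,736; SL = ⌊$95,358/4⌋ = $23,839 → take DB $33,736. Book value $74,222.
Year 2: DB = ⌊$74,222 × 125%/4⌋ = $23,194; SL = ⌊$61,622/3⌋ = $20,540 → take DB $23,194. Book value $51,028.
Year 3: DB = ⌊$51,028 × 125%/4⌋ = $15,946; SL = ⌊$38,428/2⌋ = $19,214 → take SL $19,214. Book value $31,814.
Year 4 (final): $31,814 − $12,600 = $19,214. Book value $12,600.

$19,214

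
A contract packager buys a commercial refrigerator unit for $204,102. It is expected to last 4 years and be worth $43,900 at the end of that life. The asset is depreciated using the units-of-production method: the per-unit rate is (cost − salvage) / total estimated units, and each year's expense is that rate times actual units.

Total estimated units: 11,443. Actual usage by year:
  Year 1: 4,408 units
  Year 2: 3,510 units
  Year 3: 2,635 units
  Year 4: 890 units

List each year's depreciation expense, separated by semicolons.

$61,712; $49,140; $36,890; $12,460

Depreciable base = $204,102 − $43,900 = $160,202.
Rate = $160,202 / 11,443 units = $14 per unit.
Year 1: 4,408 × $14 = $61,712. Book value $142,390.
Year 2: 3,510 × $14 = $49,140. Book value $93,250.
Year 3: 2,635 × $14 = $36,890. Book value $56,360.
Year 4: 890 × $14 = $12,460. Book value $43,900.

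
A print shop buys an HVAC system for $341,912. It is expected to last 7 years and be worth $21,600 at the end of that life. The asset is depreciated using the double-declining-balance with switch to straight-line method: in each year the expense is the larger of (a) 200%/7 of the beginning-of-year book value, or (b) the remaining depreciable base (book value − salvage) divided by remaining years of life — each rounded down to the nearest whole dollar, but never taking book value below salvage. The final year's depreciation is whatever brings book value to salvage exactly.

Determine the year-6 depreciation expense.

Depreciable base = $341,912 − $21,600 = $320,312.
Year 1: DB = ⌊$341,912 × 200%/7⌋ = $97,689; SL = ⌊$320,312/7⌋ = $45,758 → take DB $97,689. Book value $244,223.
Year 2: DB = ⌊$244,223 × 200%/7⌋ = $69,778; SL = ⌊$222,623/6⌋ = $37,103 → take DB $69,778. Book value $174,445.
Year 3: DB = ⌊$174,445 × 200%/7⌋ = $49,841; SL = ⌊$152,845/5⌋ = $30,569 → take DB $49,841. Book value $124,604.
Year 4: DB = ⌊$124,604 × 200%/7⌋ = $35,601; SL = ⌊$103,004/4⌋ = $25,751 → take DB $35,601. Book value $89,003.
Year 5: DB = ⌊$89,003 × 200%/7⌋ = $25,429; SL = ⌊$67,403/3⌋ = $22,467 → take DB $25,429. Book value $63,574.
Year 6: DB = ⌊$63,574 × 200%/7⌋ = $18,164; SL = ⌊$41,974/2⌋ = $20,987 → take SL $20,987. Book value $42,587.

$20,987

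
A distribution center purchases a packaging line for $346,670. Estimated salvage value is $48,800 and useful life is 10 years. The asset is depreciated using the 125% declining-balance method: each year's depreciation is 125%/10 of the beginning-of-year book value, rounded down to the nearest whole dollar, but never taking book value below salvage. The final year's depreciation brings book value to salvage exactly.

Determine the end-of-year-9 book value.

$104,231

Depreciable base = $346,670 − $48,800 = $297,870.
Year 1: ⌊$346,670 × 125%/10⌋ = $43,333. Book value $303,337.
Year 2: ⌊$303,337 × 125%/10⌋ = $37,917. Book value $265,420.
Year 3: ⌊$265,420 × 125%/10⌋ = $33,177. Book value $232,243.
Year 4: ⌊$232,243 × 125%/10⌋ = $29,030. Book value $203,213.
Year 5: ⌊$203,213 × 125%/10⌋ = $25,401. Book value $177,812.
Year 6: ⌊$177,812 × 125%/10⌋ = $22,226. Book value $155,586.
Year 7: ⌊$155,586 × 125%/10⌋ = $19,448. Book value $136,138.
Year 8: ⌊$136,138 × 125%/10⌋ = $17,017. Book value $119,121.
Year 9: ⌊$119,121 × 125%/10⌋ = $14,890. Book value $104,231.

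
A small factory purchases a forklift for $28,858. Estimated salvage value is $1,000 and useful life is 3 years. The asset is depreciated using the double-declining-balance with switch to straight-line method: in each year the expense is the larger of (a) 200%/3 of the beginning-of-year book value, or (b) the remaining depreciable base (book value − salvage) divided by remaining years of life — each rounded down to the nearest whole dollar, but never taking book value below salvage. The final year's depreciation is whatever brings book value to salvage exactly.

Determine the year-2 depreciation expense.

Depreciable base = $28,858 − $1,000 = $27,858.
Year 1: DB = ⌊$28,858 × 200%/3⌋ = $19,238; SL = ⌊$27,858/3⌋ = $9,286 → take DB $19,238. Book value $9,620.
Year 2: DB = ⌊$9,620 × 200%/3⌋ = $6,413; SL = ⌊$8,620/2⌋ = $4,310 → take DB $6,413. Book value $3,207.

$6,413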